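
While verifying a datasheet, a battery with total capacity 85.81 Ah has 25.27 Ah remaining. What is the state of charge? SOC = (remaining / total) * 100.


SOC = (remaining / total) * 100 = (25.27 / 85.81) * 100 = 29.45%

29.45%


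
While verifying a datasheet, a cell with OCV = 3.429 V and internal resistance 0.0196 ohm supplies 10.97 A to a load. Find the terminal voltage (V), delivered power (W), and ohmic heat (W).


Step 1: V_terminal = OCV - I*R = 3.429 - 10.97 * 0.0196 = 3.214 V
Step 2: P_out = V_terminal * I = 3.214 * 10.97 = 35.26 W
Step 3: Q = I^2 * R = 10.97^2 * 0.0196 = 2.359 W

V=3.214 V, P=35.26 W, Q=2.359 W


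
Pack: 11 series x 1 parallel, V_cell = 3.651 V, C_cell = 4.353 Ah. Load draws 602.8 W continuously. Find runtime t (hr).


Step 1: E_pack = Ns * V_cell * Np * C_cell = 11 * 3.651 * 1 * 4.353 = 174.82 Wh
Step 2: t = E_pack / P = 174.82 / 602.8 = 0.2900 hr

0.2900 hr


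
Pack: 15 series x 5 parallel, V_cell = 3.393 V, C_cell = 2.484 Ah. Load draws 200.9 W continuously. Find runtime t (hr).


Step 1: E_pack = Ns * V_cell * Np * C_cell = 15 * 3.393 * 5 * 2.484 = 632.12 Wh
Step 2: t = E_pack / P = 632.12 / 200.9 = 3.146 hr

3.146 hr


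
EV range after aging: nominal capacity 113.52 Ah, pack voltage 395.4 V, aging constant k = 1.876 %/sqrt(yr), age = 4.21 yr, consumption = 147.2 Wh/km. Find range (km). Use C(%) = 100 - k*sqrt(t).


Step 1: capacity retention = 100 - 1.876 * sqrt(4.21) = 100 - 1.876 * 2.0518 = 96.151%
Step 2: C_now = 113.52 * 96.151/100 = 109.15 Ah
Step 3: E_pack = V * C_now = 395.4 * 109.15 = 43158 Wh
Step 4: range = E_pack / consumption = 43158 / 147.2 = 293.2 km

293.2 km


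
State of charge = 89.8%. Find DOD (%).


Complement of SOC: DOD = 100% - 89.8% = 10.2%

10.2%


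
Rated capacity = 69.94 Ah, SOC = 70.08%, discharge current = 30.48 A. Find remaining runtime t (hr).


Step 1: remaining = SOC/100 * C_total = 70.08/100 * 69.94 = 49.014 Ah
Step 2: t = remaining / I = 49.014 / 30.48 = 1.608 hr

1.608 hr


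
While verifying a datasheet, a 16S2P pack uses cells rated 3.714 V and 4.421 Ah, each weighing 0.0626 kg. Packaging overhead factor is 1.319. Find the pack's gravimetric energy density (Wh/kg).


Step 1: V_pack = 16 * 3.714 = 59.424 V
Step 2: C_pack = 2 * 4.421 = 8.842 Ah
Step 3: E_pack = V_pack * C_pack = 59.424 * 8.842 = 525.43 Wh
Step 4: m_pack = 16 * 2 * 0.0626 * 1.319 = 2.6422 kg
Step 5: ED = E_pack / m_pack = 525.43 / 2.6422 = 198.9 Wh/kg

198.9 Wh/kg


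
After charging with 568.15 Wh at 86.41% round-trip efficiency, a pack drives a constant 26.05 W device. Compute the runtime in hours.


Step 1: E_discharge = eta/100 * E_charge = 86.41/100 * 568.15 = 490.94 Wh
Step 2: t = E_discharge / P = 490.94 / 26.05 = 18.85 hr

18.85 hr


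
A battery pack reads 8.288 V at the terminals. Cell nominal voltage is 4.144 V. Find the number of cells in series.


n = V_pack / V_cell = 8.288 / 4.144 = 2

2


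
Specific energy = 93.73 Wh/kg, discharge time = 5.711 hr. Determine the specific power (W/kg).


Specific power = 93.73 Wh/kg / 5.711 hr = 16.41 W/kg

16.41 W/kg


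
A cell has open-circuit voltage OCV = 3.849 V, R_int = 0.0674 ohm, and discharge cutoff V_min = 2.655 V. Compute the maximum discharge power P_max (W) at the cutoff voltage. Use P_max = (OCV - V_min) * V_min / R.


dV = OCV - V_min = 1.194 V (so I_max = dV / R)
P_max = dV * V_min / R = 1.194 * 2.655 / 0.0674 = 47.03 W

47.03 W


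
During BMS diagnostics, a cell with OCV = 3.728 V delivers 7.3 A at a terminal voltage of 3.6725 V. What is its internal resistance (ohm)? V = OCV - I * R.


R = (OCV - V) / I = (3.728 - 3.6725) / 7.3 = 0.007603 ohm

0.007603 ohm


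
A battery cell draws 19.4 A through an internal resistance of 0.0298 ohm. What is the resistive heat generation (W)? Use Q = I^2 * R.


Q = I^2 * R = 19.4^2 * 0.0298 = 11.22 W

11.22 W


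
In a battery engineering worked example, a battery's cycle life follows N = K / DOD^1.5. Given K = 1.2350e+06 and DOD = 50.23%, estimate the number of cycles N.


DOD^1.5 = 356
N = K / DOD^1.5 = 1.2350e+06 / 356 = 3469

3469 cycles


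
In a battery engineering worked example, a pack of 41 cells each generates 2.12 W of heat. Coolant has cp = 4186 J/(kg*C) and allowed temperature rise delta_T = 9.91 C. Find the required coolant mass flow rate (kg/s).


Step 1: Total heat Q = 41 * 2.12 W = 86.92 W
Step 2: denom = cp * dT = 4186 * 9.91 = 41483
Step 3: m_dot = 86.92 / 41483 = 0.002095 kg/s

0.002095 kg/s


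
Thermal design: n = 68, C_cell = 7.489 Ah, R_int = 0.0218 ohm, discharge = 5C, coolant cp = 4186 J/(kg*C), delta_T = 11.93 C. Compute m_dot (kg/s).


Step 1: I = 5 * 7.489 = 37.445 A
Step 2: Q_cell = I^2 * R = 37.445^2 * 0.0218 = 30.566 W
Step 3: Q_total = 68 * 30.566 = 2078.5 W
Step 4: m_dot = Q_total / (cp * dT) = 2078.5 / (4186 * 11.93) = 0.04162 kg/s

0.04162 kg/s


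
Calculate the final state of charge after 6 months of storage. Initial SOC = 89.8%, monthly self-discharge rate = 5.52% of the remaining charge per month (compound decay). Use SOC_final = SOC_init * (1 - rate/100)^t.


decay = (1 - 5.52/100)^6 = 0.71128
SOC_final = 89.8 * 0.71128 = 63.87%

63.87%


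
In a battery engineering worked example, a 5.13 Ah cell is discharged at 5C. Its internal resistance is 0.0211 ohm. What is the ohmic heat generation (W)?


Step 1: I = C_rate * capacity = 5 * 5.13 = 25.65 A
Step 2: Q = I^2 * R = 25.65^2 * 0.0211 = 657.92 * 0.0211 = 13.88 W

13.88 W


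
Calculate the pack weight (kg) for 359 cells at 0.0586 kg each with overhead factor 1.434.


Cell mass sum = 359 * 0.0586 = 21.037 kg
With overhead 1.434: m_pack = 21.037 * 1.434 = 30.17 kg

30.17 kg


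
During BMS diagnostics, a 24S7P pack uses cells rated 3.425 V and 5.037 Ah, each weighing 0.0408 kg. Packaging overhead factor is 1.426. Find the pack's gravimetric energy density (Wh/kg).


Step 1: V_pack = 24 * 3.425 = 82.2 V
Step 2: C_pack = 7 * 5.037 = 35.259 Ah
Step 3: E_pack = V_pack * C_pack = 82.2 * 35.259 = 2898.3 Wh
Step 4: m_pack = 24 * 7 * 0.0408 * 1.426 = 9.7744 kg
Step 5: ED = E_pack / m_pack = 2898.3 / 9.7744 = 296.5 Wh/kg

296.5 Wh/kg


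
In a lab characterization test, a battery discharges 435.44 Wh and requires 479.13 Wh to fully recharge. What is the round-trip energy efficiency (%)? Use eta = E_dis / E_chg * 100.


eta_e = E_dis / E_chg * 100 = 435.44 / 479.13 * 100 = 90.88%

90.88%


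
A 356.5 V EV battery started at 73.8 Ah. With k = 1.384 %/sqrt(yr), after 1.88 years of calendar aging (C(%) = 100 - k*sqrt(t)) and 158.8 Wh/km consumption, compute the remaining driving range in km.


Step 1: capacity retention = 100 - 1.384 * sqrt(1.88) = 100 - 1.384 * 1.3711 = 98.102%
Step 2: C_now = 73.8 * 98.102/100 = 72.399 Ah
Step 3: E_pack = V * C_now = 356.5 * 72.399 = 25810 Wh
Step 4: range = E_pack / consumption = 25810 / 158.8 = 162.5 km

162.5 km


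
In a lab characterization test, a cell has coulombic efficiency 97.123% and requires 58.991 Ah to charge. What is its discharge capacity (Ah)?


Q_dis = eta/100 * Q_chg = 97.123/100 * 58.991 = 57.29 Ah

57.29 Ah


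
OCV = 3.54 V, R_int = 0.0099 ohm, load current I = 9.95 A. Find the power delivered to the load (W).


Step 1: V_terminal = OCV - I*R = 3.54 - 9.95 * 0.0099 = 3.4415 V
Step 2: P_out = V_terminal * I = 3.4415 * 9.95 = 34.24 W

34.24 W


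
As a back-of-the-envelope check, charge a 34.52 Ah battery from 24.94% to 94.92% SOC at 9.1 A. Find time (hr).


Step 1: dSOC = 94.92% - 24.94% = 69.98%
Step 2: delta_Ah = 34.52 * 69.98 / 100 = 24.157 Ah
Step 3: t = 24.157 / 9.1 = 2.655 hr

2.655 hr


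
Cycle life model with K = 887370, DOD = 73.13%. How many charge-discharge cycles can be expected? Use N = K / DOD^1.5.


Step 1: DOD^1.5 = 73.13^1.5 = 625.38
Step 2: N = 887370 / 625.38 = 1419 cycles

1419 cycles


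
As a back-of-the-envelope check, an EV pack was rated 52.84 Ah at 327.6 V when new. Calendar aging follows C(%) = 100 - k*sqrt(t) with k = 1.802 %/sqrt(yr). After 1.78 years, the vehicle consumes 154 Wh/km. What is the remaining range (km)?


Step 1: capacity retention = 100 - 1.802 * sqrt(1.78) = 100 - 1.802 * 1.3342 = 97.596%
Step 2: C_now = 52.84 * 97.596/100 = 51.57 Ah
Step 3: E_pack = V * C_now = 327.6 * 51.57 = 16894 Wh
Step 4: range = E_pack / consumption = 16894 / 154 = 109.7 km

109.7 km


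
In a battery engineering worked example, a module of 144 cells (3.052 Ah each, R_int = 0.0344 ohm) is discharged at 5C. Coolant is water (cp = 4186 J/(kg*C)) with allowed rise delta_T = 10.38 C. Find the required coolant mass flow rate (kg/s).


Step 1: I = 5 * 3.052 = 15.26 A
Step 2: Q_cell = I^2 * R = 15.26^2 * 0.0344 = 8.0106 W
Step 3: Q_total = 144 * 8.0106 = 1153.5 W
Step 4: m_dot = Q_total / (cp * dT) = 1153.5 / (4186 * 10.38) = 0.02655 kg/s

0.02655 kg/s


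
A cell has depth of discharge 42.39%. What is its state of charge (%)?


SOC = 100 - DOD = 100 - 42.39 = 57.61%

57.61%


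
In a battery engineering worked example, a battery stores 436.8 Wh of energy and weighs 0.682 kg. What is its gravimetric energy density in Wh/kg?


Specific energy = 436.8 Wh / 0.682 kg = 640.5 Wh/kg

640.5 Wh/kg


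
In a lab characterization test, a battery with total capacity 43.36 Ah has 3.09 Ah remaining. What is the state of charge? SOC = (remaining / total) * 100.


SOC% = 3.09 / 43.36 * 100 = 7.126%

7.126%


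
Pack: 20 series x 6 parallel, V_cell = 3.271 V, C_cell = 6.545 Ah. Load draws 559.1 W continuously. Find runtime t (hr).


Step 1: E_pack = Ns * V_cell * Np * C_cell = 20 * 3.271 * 6 * 6.545 = 2569 Wh
Step 2: t = E_pack / P = 2569 / 559.1 = 4.595 hr

4.595 hr


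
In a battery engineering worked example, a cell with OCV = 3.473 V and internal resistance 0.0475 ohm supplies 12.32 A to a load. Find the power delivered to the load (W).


Step 1: V_terminal = OCV - I*R = 3.473 - 12.32 * 0.0475 = 2.8878 V
Step 2: P_out = V_terminal * I = 2.8878 * 12.32 = 35.58 W

35.58 W


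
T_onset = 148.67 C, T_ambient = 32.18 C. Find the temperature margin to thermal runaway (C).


Safety margin = 148.67 C - 32.18 C = 116.49 C

116.49 C


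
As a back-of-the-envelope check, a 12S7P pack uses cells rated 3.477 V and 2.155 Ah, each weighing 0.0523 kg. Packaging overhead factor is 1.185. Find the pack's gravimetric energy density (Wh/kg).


Step 1: V_pack = 12 * 3.477 = 41.724 V
Step 2: C_pack = 7 * 2.155 = 15.085 Ah
Step 3: E_pack = V_pack * C_pack = 41.724 * 15.085 = 629.41 Wh
Step 4: m_pack = 12 * 7 * 0.0523 * 1.185 = 5.2059 kg
Step 5: ED = E_pack / m_pack = 629.41 / 5.2059 = 120.9 Wh/kg

120.9 Wh/kg


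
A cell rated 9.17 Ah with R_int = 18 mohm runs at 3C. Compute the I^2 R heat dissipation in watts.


Convert: R = 18 mohm = 0.018 ohm
Step 1: I = C_rate * capacity = 3 * 9.17 = 27.51 A
Step 2: Q = I^2 * R = 27.51^2 * 0.018 = 756.8 * 0.018 = 13.62 W

13.62 W


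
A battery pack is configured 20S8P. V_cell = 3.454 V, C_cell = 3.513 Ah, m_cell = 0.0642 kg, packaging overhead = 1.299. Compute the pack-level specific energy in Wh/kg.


Step 1: V_pack = 20 * 3.454 = 69.08 V
Step 2: C_pack = 8 * 3.513 = 28.104 Ah
Step 3: E_pack = V_pack * C_pack = 69.08 * 28.104 = 1941.4 Wh
Step 4: m_pack = 20 * 8 * 0.0642 * 1.299 = 13.343 kg
Step 5: ED = E_pack / m_pack = 1941.4 / 13.343 = 145.5 Wh/kg

145.5 Wh/kg


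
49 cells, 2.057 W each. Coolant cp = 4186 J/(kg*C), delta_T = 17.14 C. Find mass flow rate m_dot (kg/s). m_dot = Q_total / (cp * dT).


Step 1: Total heat Q = 49 * 2.057 W = 100.79 W
Step 2: denom = cp * dT = 4186 * 17.14 = 71748
Step 3: m_dot = 100.79 / 71748 = 0.001405 kg/s

0.001405 kg/s


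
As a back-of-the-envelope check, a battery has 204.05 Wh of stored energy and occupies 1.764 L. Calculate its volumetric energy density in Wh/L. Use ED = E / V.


Volumetric ED = 204.05 Wh / 1.764 L = 115.7 Wh/L

115.7 Wh/L


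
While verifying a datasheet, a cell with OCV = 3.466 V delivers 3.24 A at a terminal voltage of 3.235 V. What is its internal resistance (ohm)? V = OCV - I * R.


R = (OCV - V) / I = (3.466 - 3.235) / 3.24 = 0.07130 ohm

0.07130 ohm


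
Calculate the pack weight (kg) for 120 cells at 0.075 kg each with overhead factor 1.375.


Cell mass sum = 120 * 0.075 = 9 kg
With overhead 1.375: m_pack = 9 * 1.375 = 12.38 kg

12.38 kg


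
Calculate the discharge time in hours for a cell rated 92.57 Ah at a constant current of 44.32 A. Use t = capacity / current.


Runtime = 92.57 Ah / 44.32 A = 2.089 hr

2.089 hr


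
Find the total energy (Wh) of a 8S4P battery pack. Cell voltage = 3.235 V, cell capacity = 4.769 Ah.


E = Ns * Vcell * Np * Ccell = 8 * 3.235 * 4 * 4.769 = 493.7 Wh

493.7 Wh


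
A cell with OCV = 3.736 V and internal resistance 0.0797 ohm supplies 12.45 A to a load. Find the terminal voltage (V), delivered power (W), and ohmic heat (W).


Step 1: V_terminal = OCV - I*R = 3.736 - 12.45 * 0.0797 = 2.7437 V
Step 2: P_out = V_terminal * I = 2.7437 * 12.45 = 34.16 W
Step 3: Q = I^2 * R = 12.45^2 * 0.0797 = 12.35 W

V=2.7437 V, P=34.16 W, Q=12.35 W


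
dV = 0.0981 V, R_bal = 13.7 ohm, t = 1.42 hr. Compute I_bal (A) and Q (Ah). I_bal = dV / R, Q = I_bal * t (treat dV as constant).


I_bal = dV / R = 0.0981 / 13.7 = 0.0071606 A
Q = I_bal * t = 0.0071606 * 1.42 = 0.01017 Ah

I=0.0071606 A, Q=0.01017 Ah


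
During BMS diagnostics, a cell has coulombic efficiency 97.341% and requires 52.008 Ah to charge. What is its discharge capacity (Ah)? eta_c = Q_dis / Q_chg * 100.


Q_dis = eta/100 * Q_chg = 97.341/100 * 52.008 = 50.63 Ah

50.63 Ah


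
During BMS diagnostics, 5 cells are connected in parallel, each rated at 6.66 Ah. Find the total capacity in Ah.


C_total = 5 * 6.66 = 33.3 Ah

33.3 Ah


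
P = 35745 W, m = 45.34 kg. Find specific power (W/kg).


SP = P / m = 35745 / 45.34 = 788.4 W/kg

788.4 W/kg


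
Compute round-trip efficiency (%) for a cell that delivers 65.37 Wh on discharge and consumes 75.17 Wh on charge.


eta_e = E_dis / E_chg * 100 = 65.37 / 75.17 * 100 = 86.96%

86.96%


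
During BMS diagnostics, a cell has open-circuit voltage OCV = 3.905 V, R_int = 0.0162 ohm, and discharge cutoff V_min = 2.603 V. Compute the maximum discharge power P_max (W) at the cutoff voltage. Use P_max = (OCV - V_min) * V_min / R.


dV = OCV - V_min = 1.302 V (so I_max = dV / R)
P_max = dV * V_min / R = 1.302 * 2.603 / 0.0162 = 209.2 W

209.2 W


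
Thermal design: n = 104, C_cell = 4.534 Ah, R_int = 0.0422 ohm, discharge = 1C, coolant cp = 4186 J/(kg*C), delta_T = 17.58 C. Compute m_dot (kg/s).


Step 1: I = 1 * 4.534 = 4.534 A
Step 2: Q_cell = I^2 * R = 4.534^2 * 0.0422 = 0.86751 W
Step 3: Q_total = 104 * 0.86751 = 90.221 W
Step 4: m_dot = Q_total / (cp * dT) = 90.221 / (4186 * 17.58) = 0.001226 kg/s

0.001226 kg/s


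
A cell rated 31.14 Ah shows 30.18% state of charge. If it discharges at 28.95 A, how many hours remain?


Step 1: remaining = SOC/100 * C_total = 30.18/100 * 31.14 = 9.3981 Ah
Step 2: t = remaining / I = 9.3981 / 28.95 = 0.3246 hr

0.3246 hr


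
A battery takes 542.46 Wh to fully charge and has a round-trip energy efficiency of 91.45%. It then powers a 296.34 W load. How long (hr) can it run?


Step 1: E_discharge = eta/100 * E_charge = 91.45/100 * 542.46 = 496.08 Wh
Step 2: t = E_discharge / P = 496.08 / 296.34 = 1.674 hr

1.674 hr


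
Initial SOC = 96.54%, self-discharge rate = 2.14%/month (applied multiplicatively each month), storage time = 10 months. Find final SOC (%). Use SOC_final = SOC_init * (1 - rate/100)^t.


decay = (1 - 2.14/100)^10 = 0.80548
SOC_final = 96.54 * 0.80548 = 77.76%

77.76%


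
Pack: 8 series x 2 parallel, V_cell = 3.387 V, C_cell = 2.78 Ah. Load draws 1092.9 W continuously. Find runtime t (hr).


Step 1: E_pack = Ns * V_cell * Np * C_cell = 8 * 3.387 * 2 * 2.78 = 150.65 Wh
Step 2: t = E_pack / P = 150.65 / 1092.9 = 0.1378 hr

0.1378 hr


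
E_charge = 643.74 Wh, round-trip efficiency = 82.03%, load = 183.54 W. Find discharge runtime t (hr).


Step 1: E_discharge = eta/100 * E_charge = 82.03/100 * 643.74 = 528.06 Wh
Step 2: t = E_discharge / P = 528.06 / 183.54 = 2.877 hr

2.877 hr


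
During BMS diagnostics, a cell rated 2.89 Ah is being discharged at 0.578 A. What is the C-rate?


C_rate = I / capacity = 0.578 / 2.89 = 0.2C

0.2C


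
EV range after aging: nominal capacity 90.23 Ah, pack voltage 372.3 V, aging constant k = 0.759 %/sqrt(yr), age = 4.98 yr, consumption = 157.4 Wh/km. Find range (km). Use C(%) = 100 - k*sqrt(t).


Step 1: capacity retention = 100 - 0.759 * sqrt(4.98) = 100 - 0.759 * 2.2316 = 98.306%
Step 2: C_now = 90.23 * 98.306/100 = 88.702 Ah
Step 3: E_pack = V * C_now = 372.3 * 88.702 = 33024 Wh
Step 4: range = E_pack / consumption = 33024 / 157.4 = 209.8 km

209.8 km


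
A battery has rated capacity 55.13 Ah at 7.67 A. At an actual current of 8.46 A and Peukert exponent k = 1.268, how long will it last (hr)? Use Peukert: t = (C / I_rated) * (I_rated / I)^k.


t_rated = C / I_rated = 55.13 / 7.67 = 7.1877 hr
(I_rated/I)^k = (0.90662)^1.268 = 0.88311
t = t_rated * (I_rated/I)^k = 7.1877 * 0.88311 = 6.348 hr

6.348 hr


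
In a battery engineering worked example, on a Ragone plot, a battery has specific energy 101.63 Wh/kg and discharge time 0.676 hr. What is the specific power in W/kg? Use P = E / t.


P_specific = E / t = 101.63 / 0.676 = 150.3 W/kg

150.3 W/kg


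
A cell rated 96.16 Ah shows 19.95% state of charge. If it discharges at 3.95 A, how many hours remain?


Step 1: remaining = SOC/100 * C_total = 19.95/100 * 96.16 = 19.184 Ah
Step 2: t = remaining / I = 19.184 / 3.95 = 4.857 hr

4.857 hr


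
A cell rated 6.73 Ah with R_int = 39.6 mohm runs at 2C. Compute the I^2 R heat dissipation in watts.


Convert: R = 39.6 mohm = 0.0396 ohm
Step 1: I = C_rate * capacity = 2 * 6.73 = 13.46 A
Step 2: Q = I^2 * R = 13.46^2 * 0.0396 = 181.17 * 0.0396 = 7.174 W

7.174 W


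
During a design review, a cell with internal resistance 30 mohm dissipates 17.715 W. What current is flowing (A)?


Convert: R = 30 mohm = 0.03 ohm
I = sqrt(Q / R) = sqrt(17.715 / 0.03) = sqrt(590.5) = 24.30 A

24.30 A


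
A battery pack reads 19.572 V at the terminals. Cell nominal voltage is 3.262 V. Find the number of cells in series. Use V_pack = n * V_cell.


n = V_pack / V_cell = 19.572 / 3.262 = 6

6


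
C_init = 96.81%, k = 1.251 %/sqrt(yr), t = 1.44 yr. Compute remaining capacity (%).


Step 1: sqrt(1.44 yr) = 1.2
Step 2: drop = 1.251 * 1.2 = 1.5012
Step 3: C_final = 96.81 - 1.5012 = 95.31%

95.31%


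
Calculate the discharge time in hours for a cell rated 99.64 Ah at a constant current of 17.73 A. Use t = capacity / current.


Runtime = 99.64 Ah / 17.73 A = 5.620 hr

5.620 hr


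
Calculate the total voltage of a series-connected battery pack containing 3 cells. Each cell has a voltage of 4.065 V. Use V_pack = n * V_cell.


With 3 cells in series at 4.065 V each, V_pack = 12.195 V

12.195 V


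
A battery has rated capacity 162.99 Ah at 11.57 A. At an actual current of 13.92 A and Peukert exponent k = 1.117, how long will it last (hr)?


Step 1: t_rated = C / I_rated = 162.99 / 11.57 = 14.087 hr
Step 2: ratio = 11.57 / 13.92 = 0.83118
Step 3: ratio^k = 0.83118^1.117 = 0.81339
Step 4: t = t_rated * ratio^k = 14.087 * 0.81339 = 11.46 hr

11.46 hr


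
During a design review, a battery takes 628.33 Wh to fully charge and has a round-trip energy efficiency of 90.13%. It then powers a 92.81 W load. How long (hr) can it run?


Step 1: E_discharge = eta/100 * E_charge = 90.13/100 * 628.33 = 566.31 Wh
Step 2: t = E_discharge / P = 566.31 / 92.81 = 6.102 hr

6.102 hr


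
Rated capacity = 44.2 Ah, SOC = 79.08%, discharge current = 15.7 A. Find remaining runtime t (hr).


Step 1: remaining = SOC/100 * C_total = 79.08/100 * 44.2 = 34.953 Ah
Step 2: t = remaining / I = 34.953 / 15.7 = 2.226 hr

2.226 hr


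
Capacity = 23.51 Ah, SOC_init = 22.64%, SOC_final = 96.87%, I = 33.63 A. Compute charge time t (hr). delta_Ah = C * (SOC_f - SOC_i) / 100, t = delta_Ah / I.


Step 1: dSOC = 96.87% - 22.64% = 74.23%
Step 2: delta_Ah = 23.51 * 74.23 / 100 = 17.451 Ah
Step 3: t = 17.451 / 33.63 = 0.5189 hr

0.5189 hr


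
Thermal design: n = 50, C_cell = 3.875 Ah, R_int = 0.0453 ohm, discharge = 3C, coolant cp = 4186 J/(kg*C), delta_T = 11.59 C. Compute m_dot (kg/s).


Step 1: I = 3 * 3.875 = 11.625 A
Step 2: Q_cell = I^2 * R = 11.625^2 * 0.0453 = 6.1219 W
Step 3: Q_total = 50 * 6.1219 = 306.1 W
Step 4: m_dot = Q_total / (cp * dT) = 306.1 / (4186 * 11.59) = 0.006309 kg/s

0.006309 kg/s


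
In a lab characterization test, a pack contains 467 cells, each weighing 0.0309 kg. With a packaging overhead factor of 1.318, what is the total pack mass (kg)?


Cell mass sum = 467 * 0.0309 = 14.43 kg
With overhead 1.318: m_pack = 14.43 * 1.318 = 19.02 kg

19.02 kg


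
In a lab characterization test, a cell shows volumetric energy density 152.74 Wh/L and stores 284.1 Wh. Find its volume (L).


V = E / ED = 284.1 / 152.74 = 1.860 L

1.860 L


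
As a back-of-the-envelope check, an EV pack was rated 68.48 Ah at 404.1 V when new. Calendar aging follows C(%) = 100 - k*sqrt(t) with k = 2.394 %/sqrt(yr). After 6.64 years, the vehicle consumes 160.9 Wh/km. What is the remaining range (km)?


Step 1: capacity retention = 100 - 2.394 * sqrt(6.64) = 100 - 2.394 * 2.5768 = 93.831%
Step 2: C_now = 68.48 * 93.831/100 = 64.255 Ah
Step 3: E_pack = V * C_now = 404.1 * 64.255 = 25965 Wh
Step 4: range = E_pack / consumption = 25965 / 160.9 = 161.4 km

161.4 km


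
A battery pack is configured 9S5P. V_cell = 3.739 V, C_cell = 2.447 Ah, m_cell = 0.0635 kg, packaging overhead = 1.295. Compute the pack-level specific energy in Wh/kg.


Step 1: V_pack = 9 * 3.739 = 33.651 V
Step 2: C_pack = 5 * 2.447 = 12.235 Ah
Step 3: E_pack = V_pack * C_pack = 33.651 * 12.235 = 411.72 Wh
Step 4: m_pack = 9 * 5 * 0.0635 * 1.295 = 3.7005 kg
Step 5: ED = E_pack / m_pack = 411.72 / 3.7005 = 111.3 Wh/kg

111.3 Wh/kg


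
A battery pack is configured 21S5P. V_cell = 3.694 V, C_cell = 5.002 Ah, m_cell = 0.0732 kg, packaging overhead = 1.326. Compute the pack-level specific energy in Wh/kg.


Step 1: V_pack = 21 * 3.694 = 77.574 V
Step 2: C_pack = 5 * 5.002 = 25.01 Ah
Step 3: E_pack = V_pack * C_pack = 77.574 * 25.01 = 1940.1 Wh
Step 4: m_pack = 21 * 5 * 0.0732 * 1.326 = 10.192 kg
Step 5: ED = E_pack / m_pack = 1940.1 / 10.192 = 190.4 Wh/kg

190.4 Wh/kg


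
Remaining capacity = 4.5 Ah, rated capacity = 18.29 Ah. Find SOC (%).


SOC = (remaining / total) * 100 = (4.5 / 18.29) * 100 = 24.60%

24.60%


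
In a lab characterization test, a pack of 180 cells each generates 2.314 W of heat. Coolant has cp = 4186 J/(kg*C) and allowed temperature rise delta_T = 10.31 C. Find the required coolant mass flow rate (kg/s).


Q_total = 180 * 2.314 = 416.52 W
m_dot = Q_total / (cp * dT) = 416.52 / (4186 * 10.31) = 0.009651 kg/s

0.009651 kg/s


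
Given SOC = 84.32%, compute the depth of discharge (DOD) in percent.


DOD = 100 - SOC = 100 - 84.32 = 15.68%

15.68%


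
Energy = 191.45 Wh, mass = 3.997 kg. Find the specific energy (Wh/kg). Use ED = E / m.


ED = E / m = 191.45 / 3.997 = 47.90 Wh/kg

47.90 Wh/kg


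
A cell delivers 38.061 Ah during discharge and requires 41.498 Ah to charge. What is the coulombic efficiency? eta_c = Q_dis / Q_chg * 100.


Coulombic efficiency = 38.061/41.498 * 100% = 91.72%

91.72%


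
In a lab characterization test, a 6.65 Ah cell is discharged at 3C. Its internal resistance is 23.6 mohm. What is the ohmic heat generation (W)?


Convert: R = 23.6 mohm = 0.0236 ohm
Step 1: I = C_rate * capacity = 3 * 6.65 = 19.95 A
Step 2: Q = I^2 * R = 19.95^2 * 0.0236 = 398 * 0.0236 = 9.393 W

9.393 W


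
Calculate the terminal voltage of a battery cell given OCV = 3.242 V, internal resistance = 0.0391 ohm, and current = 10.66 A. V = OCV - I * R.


V = OCV - I*R = 3.242 - 10.66 * 0.0391 = 2.825 V

2.825 V


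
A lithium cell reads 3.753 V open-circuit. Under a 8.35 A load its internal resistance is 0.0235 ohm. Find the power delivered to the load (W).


Step 1: V_terminal = OCV - I*R = 3.753 - 8.35 * 0.0235 = 3.5568 V
Step 2: P_out = V_terminal * I = 3.5568 * 8.35 = 29.70 W

29.70 W


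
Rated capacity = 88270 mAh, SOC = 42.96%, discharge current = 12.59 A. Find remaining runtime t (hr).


Convert: C_total = 88270 mAh = 88.27 Ah
Step 1: remaining = SOC/100 * C_total = 42.96/100 * 88.27 = 37.921 Ah
Step 2: t = remaining / I = 37.921 / 12.59 = 3.012 hr

3.012 hr


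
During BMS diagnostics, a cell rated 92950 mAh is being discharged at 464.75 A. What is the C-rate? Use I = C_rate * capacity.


Convert: capacity = 92950 mAh = 92.95 Ah
Rearranging: C_rate = 464.75 / 92.95 = 5C

5C


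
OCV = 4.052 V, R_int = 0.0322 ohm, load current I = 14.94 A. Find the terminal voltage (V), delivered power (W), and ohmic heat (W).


Step 1: V_terminal = OCV - I*R = 4.052 - 14.94 * 0.0322 = 3.5709 V
Step 2: P_out = V_terminal * I = 3.5709 * 14.94 = 53.35 W
Step 3: Q = I^2 * R = 14.94^2 * 0.0322 = 7.187 W

V=3.5709 V, P=53.35 W, Q=7.187 W


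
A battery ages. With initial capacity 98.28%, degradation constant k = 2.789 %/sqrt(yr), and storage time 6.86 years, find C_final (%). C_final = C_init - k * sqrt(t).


sqrt(t) = sqrt(6.86) = 2.6192
C_final = 98.28 - 2.789 * 2.6192 = 90.98%

90.98%


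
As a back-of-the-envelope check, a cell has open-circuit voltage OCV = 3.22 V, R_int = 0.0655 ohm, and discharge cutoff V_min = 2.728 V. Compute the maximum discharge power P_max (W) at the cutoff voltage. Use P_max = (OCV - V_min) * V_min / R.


P_max = (OCV - V_min) * V_min / R = (3.22 - 2.728) * 2.728 / 0.0655 = 0.492 * 2.728 / 0.0655 = 20.49 W

20.49 W


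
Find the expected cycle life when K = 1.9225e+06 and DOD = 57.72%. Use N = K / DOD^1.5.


Step 1: DOD^1.5 = 57.72^1.5 = 438.52
Step 2: N = 1.9225e+06 / 438.52 = 4384 cycles

4384 cycles


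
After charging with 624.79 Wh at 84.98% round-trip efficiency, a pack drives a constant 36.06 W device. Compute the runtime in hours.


Step 1: E_discharge = eta/100 * E_charge = 84.98/100 * 624.79 = 530.95 Wh
Step 2: t = E_discharge / P = 530.95 / 36.06 = 14.72 hr

14.72 hr


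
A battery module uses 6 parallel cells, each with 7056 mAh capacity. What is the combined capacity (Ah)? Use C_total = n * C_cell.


Convert: C_cell = 7056 mAh = 7.056 Ah
C_total = 6 * 7.056 = 42.336 Ah

42.336 Ah


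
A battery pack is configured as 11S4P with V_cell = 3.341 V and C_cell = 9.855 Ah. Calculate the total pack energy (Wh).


V_pack = 11 * 3.341 = 36.751 V
C_pack = 4 * 9.855 = 39.42 Ah
E = V_pack * C_pack = 36.751 * 39.42 = 1449 Wh

1449 Wh


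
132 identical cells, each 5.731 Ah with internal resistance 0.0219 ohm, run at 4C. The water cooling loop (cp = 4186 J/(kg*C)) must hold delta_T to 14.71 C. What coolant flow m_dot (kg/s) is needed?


Step 1: I = 4 * 5.731 = 22.924 A
Step 2: Q_cell = I^2 * R = 22.924^2 * 0.0219 = 11.509 W
Step 3: Q_total = 132 * 11.509 = 1519.2 W
Step 4: m_dot = Q_total / (cp * dT) = 1519.2 / (4186 * 14.71) = 0.02467 kg/s

0.02467 kg/s


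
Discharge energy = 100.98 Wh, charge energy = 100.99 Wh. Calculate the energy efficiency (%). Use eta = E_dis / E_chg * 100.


eta_e = E_dis / E_chg * 100 = 100.98 / 100.99 * 100 = 99.99%

99.99%


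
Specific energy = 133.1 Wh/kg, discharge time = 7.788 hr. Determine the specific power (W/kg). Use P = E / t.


Specific power = 133.1 Wh/kg / 7.788 hr = 17.09 W/kg

17.09 W/kg


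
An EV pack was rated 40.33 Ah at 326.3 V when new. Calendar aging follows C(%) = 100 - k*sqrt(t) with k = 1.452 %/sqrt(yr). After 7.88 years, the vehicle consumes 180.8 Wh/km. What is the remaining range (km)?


Step 1: capacity retention = 100 - 1.452 * sqrt(7.88) = 100 - 1.452 * 2.8071 = 95.924%
Step 2: C_now = 40.33 * 95.924/100 = 38.686 Ah
Step 3: E_pack = V * C_now = 326.3 * 38.686 = 12623 Wh
Step 4: range = E_pack / consumption = 12623 / 180.8 = 69.82 km

69.82 km


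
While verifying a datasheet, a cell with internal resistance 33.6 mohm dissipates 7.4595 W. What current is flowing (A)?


Convert: R = 33.6 mohm = 0.0336 ohm
I = sqrt(Q / R) = sqrt(7.4595 / 0.0336) = sqrt(222.01) = 14.90 A

14.90 A


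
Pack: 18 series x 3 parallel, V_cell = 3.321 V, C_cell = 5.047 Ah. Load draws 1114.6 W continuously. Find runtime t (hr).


Step 1: E_pack = Ns * V_cell * Np * C_cell = 18 * 3.321 * 3 * 5.047 = 905.1 Wh
Step 2: t = E_pack / P = 905.1 / 1114.6 = 0.8120 hr

0.8120 hr


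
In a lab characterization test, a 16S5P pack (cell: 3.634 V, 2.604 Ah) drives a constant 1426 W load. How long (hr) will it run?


Step 1: E_pack = Ns * V_cell * Np * C_cell = 16 * 3.634 * 5 * 2.604 = 757.03 Wh
Step 2: t = E_pack / P = 757.03 / 1426 = 0.5309 hr

0.5309 hr


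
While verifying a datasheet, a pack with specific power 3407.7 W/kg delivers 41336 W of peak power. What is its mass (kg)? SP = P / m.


m = P / SP = 41336 / 3407.7 = 12.13 kg

12.13 kg


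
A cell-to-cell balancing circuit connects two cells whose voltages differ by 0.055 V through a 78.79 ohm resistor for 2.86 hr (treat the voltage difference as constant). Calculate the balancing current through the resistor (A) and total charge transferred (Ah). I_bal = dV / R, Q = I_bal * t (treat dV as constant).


First, Ohm's law: I_bal = 0.055 V / 78.79 ohm = 6.9806e-04 A
Then Q = I * t = 6.9806e-04 A * 2.86 hr = 0.001996 Ah

I=6.9806e-04 A, Q=0.001996 Ah


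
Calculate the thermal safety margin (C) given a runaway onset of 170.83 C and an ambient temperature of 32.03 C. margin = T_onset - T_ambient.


margin = T_onset - T_ambient = 170.83 - 32.03 = 138.8 C

138.8 C


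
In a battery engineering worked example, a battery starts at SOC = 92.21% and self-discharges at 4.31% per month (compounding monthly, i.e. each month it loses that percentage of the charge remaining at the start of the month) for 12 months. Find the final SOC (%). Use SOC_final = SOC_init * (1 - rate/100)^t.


decay = (1 - 4.31/100)^12 = 0.58938
SOC_final = 92.21 * 0.58938 = 54.35%

54.35%


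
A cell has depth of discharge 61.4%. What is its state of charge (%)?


SOC = 100 - DOD = 100 - 61.4 = 38.6%

38.6%


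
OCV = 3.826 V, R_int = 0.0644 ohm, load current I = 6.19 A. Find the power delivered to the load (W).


Step 1: V_terminal = OCV - I*R = 3.826 - 6.19 * 0.0644 = 3.4274 V
Step 2: P_out = V_terminal * I = 3.4274 * 6.19 = 21.22 W

21.22 W


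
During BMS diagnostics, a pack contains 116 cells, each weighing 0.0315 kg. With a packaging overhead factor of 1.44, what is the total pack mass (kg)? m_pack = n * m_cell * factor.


Cell mass sum = 116 * 0.0315 = 3.654 kg
With overhead 1.44: m_pack = 3.654 * 1.44 = 5.262 kg

5.262 kg


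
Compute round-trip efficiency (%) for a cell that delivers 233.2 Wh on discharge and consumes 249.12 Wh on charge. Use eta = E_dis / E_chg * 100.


Round-trip efficiency = 233.2/249.12 * 100% = 93.61%

93.61%


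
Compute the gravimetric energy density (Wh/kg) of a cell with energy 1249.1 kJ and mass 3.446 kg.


Convert: E = 1249.1 kJ = 346.97 Wh
ED = E / m = 346.97 / 3.446 = 100.7 Wh/kg

100.7 Wh/kg


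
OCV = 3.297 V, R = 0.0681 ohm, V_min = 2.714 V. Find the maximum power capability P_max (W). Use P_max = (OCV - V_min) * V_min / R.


P_max = (OCV - V_min) * V_min / R = (3.297 - 2.714) * 2.714 / 0.0681 = 0.583 * 2.714 / 0.0681 = 23.23 W

23.23 W


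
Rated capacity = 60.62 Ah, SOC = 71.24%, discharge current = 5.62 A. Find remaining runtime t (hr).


Step 1: remaining = SOC/100 * C_total = 71.24/100 * 60.62 = 43.186 Ah
Step 2: t = remaining / I = 43.186 / 5.62 = 7.684 hr

7.684 hr


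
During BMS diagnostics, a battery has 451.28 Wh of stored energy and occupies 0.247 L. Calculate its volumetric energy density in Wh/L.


ED = E / V = 451.28 / 0.247 = 1827 Wh/L

1827 Wh/L


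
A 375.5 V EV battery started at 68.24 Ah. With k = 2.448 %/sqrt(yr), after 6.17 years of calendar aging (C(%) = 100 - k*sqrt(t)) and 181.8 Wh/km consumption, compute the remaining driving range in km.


Step 1: capacity retention = 100 - 2.448 * sqrt(6.17) = 100 - 2.448 * 2.4839 = 93.919%
Step 2: C_now = 68.24 * 93.919/100 = 64.09 Ah
Step 3: E_pack = V * C_now = 375.5 * 64.09 = 24066 Wh
Step 4: range = E_pack / consumption = 24066 / 181.8 = 132.4 km

132.4 km


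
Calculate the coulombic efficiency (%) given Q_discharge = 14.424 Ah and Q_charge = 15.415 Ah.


eta_c = Q_dis / Q_chg * 100 = 14.424 / 15.415 * 100 = 93.57%

93.57%


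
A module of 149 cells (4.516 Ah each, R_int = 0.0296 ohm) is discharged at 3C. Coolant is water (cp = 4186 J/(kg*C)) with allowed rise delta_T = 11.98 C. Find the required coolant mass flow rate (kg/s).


Step 1: I = 3 * 4.516 = 13.548 A
Step 2: Q_cell = I^2 * R = 13.548^2 * 0.0296 = 5.433 W
Step 3: Q_total = 149 * 5.433 = 809.52 W
Step 4: m_dot = Q_total / (cp * dT) = 809.52 / (4186 * 11.98) = 0.01614 kg/s

0.01614 kg/s


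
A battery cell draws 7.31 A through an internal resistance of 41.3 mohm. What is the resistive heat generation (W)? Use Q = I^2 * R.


Convert: R = 41.3 mohm = 0.0413 ohm
Q = I^2 * R = 7.31^2 * 0.0413 = 2.207 W

2.207 W


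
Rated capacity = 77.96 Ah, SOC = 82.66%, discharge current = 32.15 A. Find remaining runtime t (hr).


Step 1: remaining = SOC/100 * C_total = 82.66/100 * 77.96 = 64.442 Ah
Step 2: t = remaining / I = 64.442 / 32.15 = 2.004 hr

2.004 hr


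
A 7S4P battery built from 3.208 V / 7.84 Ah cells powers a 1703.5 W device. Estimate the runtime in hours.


Step 1: E_pack = Ns * V_cell * Np * C_cell = 7 * 3.208 * 4 * 7.84 = 704.22 Wh
Step 2: t = E_pack / P = 704.22 / 1703.5 = 0.4134 hr

0.4134 hr


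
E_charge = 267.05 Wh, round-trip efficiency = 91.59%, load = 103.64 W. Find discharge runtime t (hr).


Step 1: E_discharge = eta/100 * E_charge = 91.59/100 * 267.05 = 244.59 Wh
Step 2: t = E_discharge / P = 244.59 / 103.64 = 2.360 hr

2.360 hr


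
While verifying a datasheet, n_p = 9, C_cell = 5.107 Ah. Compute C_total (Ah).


C_total = 9 * 5.107 = 45.963 Ah

45.963 Ah


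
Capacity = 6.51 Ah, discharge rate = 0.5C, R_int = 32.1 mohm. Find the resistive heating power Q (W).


Convert: R = 32.1 mohm = 0.0321 ohm
Step 1: I = C_rate * capacity = 0.5 * 6.51 = 3.255 A
Step 2: Q = I^2 * R = 3.255^2 * 0.0321 = 10.595 * 0.0321 = 0.3401 W

0.3401 W


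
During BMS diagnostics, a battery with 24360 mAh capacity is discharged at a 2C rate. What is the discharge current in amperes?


Convert: capacity = 24360 mAh = 24.36 Ah
I = C_rate * capacity = 2 * 24.36 = 48.72 A

48.72 A


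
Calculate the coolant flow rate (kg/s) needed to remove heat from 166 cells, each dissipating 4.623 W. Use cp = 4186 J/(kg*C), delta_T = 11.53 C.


Q_total = 166 * 4.623 = 767.42 W
m_dot = Q_total / (cp * dT) = 767.42 / (4186 * 11.53) = 0.01590 kg/s

0.01590 kg/s


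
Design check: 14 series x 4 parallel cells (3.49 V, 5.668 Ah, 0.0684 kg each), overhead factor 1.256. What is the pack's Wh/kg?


Step 1: V_pack = 14 * 3.49 = 48.86 V
Step 2: C_pack = 4 * 5.668 = 22.672 Ah
Step 3: E_pack = V_pack * C_pack = 48.86 * 22.672 = 1107.8 Wh
Step 4: m_pack = 14 * 4 * 0.0684 * 1.256 = 4.811 kg
Step 5: ED = E_pack / m_pack = 1107.8 / 4.811 = 230.3 Wh/kg

230.3 Wh/kg


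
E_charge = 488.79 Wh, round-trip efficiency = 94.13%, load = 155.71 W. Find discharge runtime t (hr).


Step 1: E_discharge = eta/100 * E_charge = 94.13/100 * 488.79 = 460.1 Wh
Step 2: t = E_discharge / P = 460.1 / 155.71 = 2.955 hr

2.955 hr


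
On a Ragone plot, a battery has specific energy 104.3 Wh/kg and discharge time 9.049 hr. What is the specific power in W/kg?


P_specific = E / t = 104.3 / 9.049 = 11.53 W/kg

11.53 W/kg


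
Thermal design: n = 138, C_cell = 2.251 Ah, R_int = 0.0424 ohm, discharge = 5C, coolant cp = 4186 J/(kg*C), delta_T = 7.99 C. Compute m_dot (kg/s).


Step 1: I = 5 * 2.251 = 11.255 A
Step 2: Q_cell = I^2 * R = 11.255^2 * 0.0424 = 5.371 W
Step 3: Q_total = 138 * 5.371 = 741.2 W
Step 4: m_dot = Q_total / (cp * dT) = 741.2 / (4186 * 7.99) = 0.02216 kg/s

0.02216 kg/s


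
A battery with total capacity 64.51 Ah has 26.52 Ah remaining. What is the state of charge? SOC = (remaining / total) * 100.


SOC% = 26.52 / 64.51 * 100 = 41.11%

41.11%


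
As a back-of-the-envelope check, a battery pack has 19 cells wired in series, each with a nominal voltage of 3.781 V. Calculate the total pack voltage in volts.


With 19 cells in series at 3.781 V each, V_pack = 71.839 V

71.839 V


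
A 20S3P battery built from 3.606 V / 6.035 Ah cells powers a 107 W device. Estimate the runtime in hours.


Step 1: E_pack = Ns * V_cell * Np * C_cell = 20 * 3.606 * 3 * 6.035 = 1305.7 Wh
Step 2: t = E_pack / P = 1305.7 / 107 = 12.20 hr

12.20 hr


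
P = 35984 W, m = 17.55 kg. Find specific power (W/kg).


Specific power = 35984 W / 17.55 kg = 2050 W/kg

2050 W/kg


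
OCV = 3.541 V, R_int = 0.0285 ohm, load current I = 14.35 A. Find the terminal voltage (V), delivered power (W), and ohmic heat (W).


Step 1: V_terminal = OCV - I*R = 3.541 - 14.35 * 0.0285 = 3.132 V
Step 2: P_out = V_terminal * I = 3.132 * 14.35 = 44.94 W
Step 3: Q = I^2 * R = 14.35^2 * 0.0285 = 5.869 W

V=3.132 V, P=44.94 W, Q=5.869 W


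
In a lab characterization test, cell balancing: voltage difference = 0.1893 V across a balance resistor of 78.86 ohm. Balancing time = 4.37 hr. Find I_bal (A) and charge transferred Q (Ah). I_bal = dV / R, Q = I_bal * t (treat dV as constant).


I_bal = dV / R = 0.1893 / 78.86 = 0.0024005 A
Q = I_bal * t = 0.0024005 * 4.37 = 0.01049 Ah

I=0.0024005 A, Q=0.01049 Ah


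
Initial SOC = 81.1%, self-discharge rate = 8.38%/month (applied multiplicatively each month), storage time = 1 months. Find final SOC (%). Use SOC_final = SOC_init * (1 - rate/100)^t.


Monthly retention factor = 1 - 8.38/100 = 0.9162
Over 1 months: factor^1 = 0.9162
SOC_final = 81.1 * 0.9162 = 74.30%

74.30%


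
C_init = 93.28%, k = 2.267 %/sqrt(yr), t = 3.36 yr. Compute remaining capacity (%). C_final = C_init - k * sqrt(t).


Step 1: sqrt(3.36 yr) = 1.833
Step 2: drop = 2.267 * 1.833 = 4.1554
Step 3: C_final = 93.28 - 4.1554 = 89.12%

89.12%


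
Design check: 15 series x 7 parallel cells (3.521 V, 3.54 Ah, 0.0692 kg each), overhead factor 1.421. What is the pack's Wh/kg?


Step 1: V_pack = 15 * 3.521 = 52.815 V
Step 2: C_pack = 7 * 3.54 = 24.78 Ah
Step 3: E_pack = V_pack * C_pack = 52.815 * 24.78 = 1308.8 Wh
Step 4: m_pack = 15 * 7 * 0.0692 * 1.421 = 10.325 kg
Step 5: ED = E_pack / m_pack = 1308.8 / 10.325 = 126.8 Wh/kg

126.8 Wh/kg


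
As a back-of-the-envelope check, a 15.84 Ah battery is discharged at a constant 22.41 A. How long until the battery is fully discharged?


t = capacity / current = 15.84 / 22.41 = 0.7068 hr

0.7068 hr


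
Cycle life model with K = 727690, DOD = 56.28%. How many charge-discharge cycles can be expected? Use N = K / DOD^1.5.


DOD^1.5 = 422.21
N = K / DOD^1.5 = 727690 / 422.21 = 1724

1724 cycles


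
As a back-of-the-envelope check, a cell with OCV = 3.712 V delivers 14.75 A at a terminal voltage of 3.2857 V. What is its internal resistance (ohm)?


R = (OCV - V) / I = (3.712 - 3.2857) / 14.75 = 0.02890 ohm

0.02890 ohm


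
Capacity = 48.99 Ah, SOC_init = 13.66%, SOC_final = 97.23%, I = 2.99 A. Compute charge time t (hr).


Step 1: dSOC = 97.23% - 13.66% = 83.57%
Step 2: delta_Ah = 48.99 * 83.57 / 100 = 40.941 Ah
Step 3: t = 40.941 / 2.99 = 13.69 hr

13.69 hr


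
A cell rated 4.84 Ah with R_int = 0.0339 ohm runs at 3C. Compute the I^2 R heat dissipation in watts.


Step 1: I = C_rate * capacity = 3 * 4.84 = 14.52 A
Step 2: Q = I^2 * R = 14.52^2 * 0.0339 = 210.83 * 0.0339 = 7.147 W

7.147 W
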